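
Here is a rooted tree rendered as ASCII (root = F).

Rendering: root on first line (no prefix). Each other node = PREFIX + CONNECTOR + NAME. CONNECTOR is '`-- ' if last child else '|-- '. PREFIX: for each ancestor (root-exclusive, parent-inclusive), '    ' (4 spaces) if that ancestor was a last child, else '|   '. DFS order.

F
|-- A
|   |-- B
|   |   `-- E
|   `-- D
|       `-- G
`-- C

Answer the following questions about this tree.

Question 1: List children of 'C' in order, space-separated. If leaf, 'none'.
Answer: none

Derivation:
Node C's children (from adjacency): (leaf)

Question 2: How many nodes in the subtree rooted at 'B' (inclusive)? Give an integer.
Subtree rooted at B contains: B, E
Count = 2

Answer: 2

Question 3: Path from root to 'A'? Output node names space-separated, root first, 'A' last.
Answer: F A

Derivation:
Walk down from root: F -> A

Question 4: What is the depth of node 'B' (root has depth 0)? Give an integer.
Answer: 2

Derivation:
Path from root to B: F -> A -> B
Depth = number of edges = 2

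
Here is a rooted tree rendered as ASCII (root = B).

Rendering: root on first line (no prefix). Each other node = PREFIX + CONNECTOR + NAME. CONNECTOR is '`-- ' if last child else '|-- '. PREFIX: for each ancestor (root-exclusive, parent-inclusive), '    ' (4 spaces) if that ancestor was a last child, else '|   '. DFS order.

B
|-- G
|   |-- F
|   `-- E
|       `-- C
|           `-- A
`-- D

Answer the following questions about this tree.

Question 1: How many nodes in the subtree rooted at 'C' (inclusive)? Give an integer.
Subtree rooted at C contains: A, C
Count = 2

Answer: 2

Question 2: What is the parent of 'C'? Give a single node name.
Scan adjacency: C appears as child of E

Answer: E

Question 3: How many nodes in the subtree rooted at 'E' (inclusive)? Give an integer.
Answer: 3

Derivation:
Subtree rooted at E contains: A, C, E
Count = 3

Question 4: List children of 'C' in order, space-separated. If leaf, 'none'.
Node C's children (from adjacency): A

Answer: A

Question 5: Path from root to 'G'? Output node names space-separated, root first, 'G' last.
Answer: B G

Derivation:
Walk down from root: B -> G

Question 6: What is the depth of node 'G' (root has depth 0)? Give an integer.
Answer: 1

Derivation:
Path from root to G: B -> G
Depth = number of edges = 1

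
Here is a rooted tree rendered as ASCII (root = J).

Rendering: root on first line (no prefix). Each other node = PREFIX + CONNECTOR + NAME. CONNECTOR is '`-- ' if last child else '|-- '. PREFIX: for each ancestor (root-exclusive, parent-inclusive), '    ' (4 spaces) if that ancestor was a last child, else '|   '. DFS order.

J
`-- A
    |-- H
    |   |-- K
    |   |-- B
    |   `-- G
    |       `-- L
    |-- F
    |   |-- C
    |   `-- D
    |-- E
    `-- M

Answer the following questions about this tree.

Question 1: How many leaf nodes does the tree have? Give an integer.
Leaves (nodes with no children): B, C, D, E, K, L, M

Answer: 7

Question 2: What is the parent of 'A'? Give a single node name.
Scan adjacency: A appears as child of J

Answer: J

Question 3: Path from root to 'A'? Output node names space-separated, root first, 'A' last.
Answer: J A

Derivation:
Walk down from root: J -> A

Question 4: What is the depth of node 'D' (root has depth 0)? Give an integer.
Answer: 3

Derivation:
Path from root to D: J -> A -> F -> D
Depth = number of edges = 3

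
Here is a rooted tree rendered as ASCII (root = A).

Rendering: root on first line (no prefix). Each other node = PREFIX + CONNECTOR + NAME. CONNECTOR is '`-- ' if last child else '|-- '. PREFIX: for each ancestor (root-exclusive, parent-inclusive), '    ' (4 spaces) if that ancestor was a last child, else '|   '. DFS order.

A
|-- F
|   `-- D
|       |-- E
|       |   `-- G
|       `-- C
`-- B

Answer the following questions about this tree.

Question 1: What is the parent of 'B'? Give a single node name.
Scan adjacency: B appears as child of A

Answer: A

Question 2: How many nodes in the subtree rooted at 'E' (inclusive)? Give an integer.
Answer: 2

Derivation:
Subtree rooted at E contains: E, G
Count = 2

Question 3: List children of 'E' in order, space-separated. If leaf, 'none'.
Answer: G

Derivation:
Node E's children (from adjacency): G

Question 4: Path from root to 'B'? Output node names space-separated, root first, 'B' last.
Walk down from root: A -> B

Answer: A B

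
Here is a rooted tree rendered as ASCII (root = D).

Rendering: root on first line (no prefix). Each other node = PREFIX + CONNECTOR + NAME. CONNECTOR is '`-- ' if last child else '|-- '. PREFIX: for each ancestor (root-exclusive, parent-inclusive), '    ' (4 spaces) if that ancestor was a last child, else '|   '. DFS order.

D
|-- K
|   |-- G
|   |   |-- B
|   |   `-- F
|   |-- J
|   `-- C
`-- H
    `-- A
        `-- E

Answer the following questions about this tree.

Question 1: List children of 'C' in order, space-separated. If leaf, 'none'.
Answer: none

Derivation:
Node C's children (from adjacency): (leaf)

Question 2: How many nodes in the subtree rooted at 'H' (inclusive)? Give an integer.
Subtree rooted at H contains: A, E, H
Count = 3

Answer: 3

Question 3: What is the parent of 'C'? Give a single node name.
Answer: K

Derivation:
Scan adjacency: C appears as child of K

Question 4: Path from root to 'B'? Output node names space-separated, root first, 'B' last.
Answer: D K G B

Derivation:
Walk down from root: D -> K -> G -> B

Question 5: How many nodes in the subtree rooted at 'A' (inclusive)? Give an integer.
Subtree rooted at A contains: A, E
Count = 2

Answer: 2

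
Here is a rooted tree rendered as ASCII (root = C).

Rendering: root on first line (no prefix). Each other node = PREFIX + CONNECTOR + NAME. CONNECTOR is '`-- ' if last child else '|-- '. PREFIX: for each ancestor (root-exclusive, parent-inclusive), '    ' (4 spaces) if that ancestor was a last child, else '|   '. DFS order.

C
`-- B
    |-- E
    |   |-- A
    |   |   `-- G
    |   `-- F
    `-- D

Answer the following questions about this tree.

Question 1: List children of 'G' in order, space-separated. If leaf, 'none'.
Node G's children (from adjacency): (leaf)

Answer: none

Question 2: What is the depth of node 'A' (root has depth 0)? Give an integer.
Answer: 3

Derivation:
Path from root to A: C -> B -> E -> A
Depth = number of edges = 3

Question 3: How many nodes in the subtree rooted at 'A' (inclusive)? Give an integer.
Answer: 2

Derivation:
Subtree rooted at A contains: A, G
Count = 2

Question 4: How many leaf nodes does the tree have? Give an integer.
Leaves (nodes with no children): D, F, G

Answer: 3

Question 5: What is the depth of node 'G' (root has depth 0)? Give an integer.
Path from root to G: C -> B -> E -> A -> G
Depth = number of edges = 4

Answer: 4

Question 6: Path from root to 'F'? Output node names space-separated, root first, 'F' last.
Walk down from root: C -> B -> E -> F

Answer: C B E F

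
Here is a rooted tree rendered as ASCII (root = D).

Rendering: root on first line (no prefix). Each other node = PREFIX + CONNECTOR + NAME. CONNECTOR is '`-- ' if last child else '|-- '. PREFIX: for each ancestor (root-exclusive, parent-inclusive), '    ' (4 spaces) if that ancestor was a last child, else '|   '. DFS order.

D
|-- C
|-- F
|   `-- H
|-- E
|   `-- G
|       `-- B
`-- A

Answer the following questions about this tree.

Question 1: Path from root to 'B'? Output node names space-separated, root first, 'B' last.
Walk down from root: D -> E -> G -> B

Answer: D E G B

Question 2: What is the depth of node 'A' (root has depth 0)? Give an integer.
Path from root to A: D -> A
Depth = number of edges = 1

Answer: 1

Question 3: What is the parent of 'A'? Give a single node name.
Scan adjacency: A appears as child of D

Answer: D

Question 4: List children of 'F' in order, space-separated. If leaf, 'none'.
Answer: H

Derivation:
Node F's children (from adjacency): H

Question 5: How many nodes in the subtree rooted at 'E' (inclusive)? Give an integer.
Subtree rooted at E contains: B, E, G
Count = 3

Answer: 3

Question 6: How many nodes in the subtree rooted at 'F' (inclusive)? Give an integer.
Subtree rooted at F contains: F, H
Count = 2

Answer: 2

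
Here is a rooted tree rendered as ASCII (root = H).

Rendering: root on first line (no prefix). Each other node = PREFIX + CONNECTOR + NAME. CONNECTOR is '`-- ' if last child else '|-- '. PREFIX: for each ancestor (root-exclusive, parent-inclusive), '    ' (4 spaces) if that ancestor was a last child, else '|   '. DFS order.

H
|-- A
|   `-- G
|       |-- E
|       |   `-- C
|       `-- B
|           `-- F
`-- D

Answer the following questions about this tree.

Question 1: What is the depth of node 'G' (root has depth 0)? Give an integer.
Path from root to G: H -> A -> G
Depth = number of edges = 2

Answer: 2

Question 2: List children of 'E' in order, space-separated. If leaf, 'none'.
Node E's children (from adjacency): C

Answer: C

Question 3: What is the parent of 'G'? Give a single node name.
Scan adjacency: G appears as child of A

Answer: A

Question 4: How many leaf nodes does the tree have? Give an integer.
Leaves (nodes with no children): C, D, F

Answer: 3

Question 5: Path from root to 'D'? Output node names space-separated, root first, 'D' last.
Walk down from root: H -> D

Answer: H D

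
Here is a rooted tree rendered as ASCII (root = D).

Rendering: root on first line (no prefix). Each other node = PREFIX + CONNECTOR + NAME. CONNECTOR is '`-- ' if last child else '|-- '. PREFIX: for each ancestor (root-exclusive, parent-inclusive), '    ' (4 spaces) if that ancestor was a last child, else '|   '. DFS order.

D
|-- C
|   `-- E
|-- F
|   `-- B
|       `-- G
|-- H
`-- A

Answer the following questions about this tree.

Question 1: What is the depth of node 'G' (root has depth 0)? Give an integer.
Path from root to G: D -> F -> B -> G
Depth = number of edges = 3

Answer: 3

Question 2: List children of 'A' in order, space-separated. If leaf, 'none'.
Node A's children (from adjacency): (leaf)

Answer: none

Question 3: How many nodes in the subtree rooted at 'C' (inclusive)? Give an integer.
Answer: 2

Derivation:
Subtree rooted at C contains: C, E
Count = 2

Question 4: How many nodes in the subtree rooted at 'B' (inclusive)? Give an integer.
Subtree rooted at B contains: B, G
Count = 2

Answer: 2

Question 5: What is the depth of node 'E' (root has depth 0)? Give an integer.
Answer: 2

Derivation:
Path from root to E: D -> C -> E
Depth = number of edges = 2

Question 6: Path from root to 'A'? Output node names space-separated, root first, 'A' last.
Answer: D A

Derivation:
Walk down from root: D -> A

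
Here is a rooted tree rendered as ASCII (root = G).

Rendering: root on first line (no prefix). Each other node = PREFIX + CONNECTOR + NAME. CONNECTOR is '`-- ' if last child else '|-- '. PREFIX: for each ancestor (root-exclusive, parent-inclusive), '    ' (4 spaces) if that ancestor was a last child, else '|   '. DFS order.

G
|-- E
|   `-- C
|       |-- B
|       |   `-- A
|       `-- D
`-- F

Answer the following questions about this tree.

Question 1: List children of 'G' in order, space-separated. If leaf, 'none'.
Answer: E F

Derivation:
Node G's children (from adjacency): E, F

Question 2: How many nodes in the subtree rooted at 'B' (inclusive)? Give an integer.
Subtree rooted at B contains: A, B
Count = 2

Answer: 2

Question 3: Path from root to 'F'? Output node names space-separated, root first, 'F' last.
Answer: G F

Derivation:
Walk down from root: G -> F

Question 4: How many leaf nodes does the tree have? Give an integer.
Leaves (nodes with no children): A, D, F

Answer: 3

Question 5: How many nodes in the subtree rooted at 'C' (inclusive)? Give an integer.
Subtree rooted at C contains: A, B, C, D
Count = 4

Answer: 4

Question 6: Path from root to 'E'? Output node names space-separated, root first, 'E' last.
Walk down from root: G -> E

Answer: G E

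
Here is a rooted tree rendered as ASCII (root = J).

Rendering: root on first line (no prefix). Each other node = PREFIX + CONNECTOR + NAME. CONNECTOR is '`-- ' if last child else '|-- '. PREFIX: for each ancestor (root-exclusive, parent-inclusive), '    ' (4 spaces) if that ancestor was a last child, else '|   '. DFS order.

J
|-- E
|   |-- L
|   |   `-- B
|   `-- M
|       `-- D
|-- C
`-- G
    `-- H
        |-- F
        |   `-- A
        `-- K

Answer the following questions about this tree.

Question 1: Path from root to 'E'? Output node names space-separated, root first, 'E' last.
Answer: J E

Derivation:
Walk down from root: J -> E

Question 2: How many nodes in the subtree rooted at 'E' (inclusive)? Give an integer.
Answer: 5

Derivation:
Subtree rooted at E contains: B, D, E, L, M
Count = 5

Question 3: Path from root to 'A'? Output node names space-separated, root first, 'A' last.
Walk down from root: J -> G -> H -> F -> A

Answer: J G H F A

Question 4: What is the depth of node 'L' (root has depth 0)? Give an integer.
Path from root to L: J -> E -> L
Depth = number of edges = 2

Answer: 2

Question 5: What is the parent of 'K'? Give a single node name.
Scan adjacency: K appears as child of H

Answer: H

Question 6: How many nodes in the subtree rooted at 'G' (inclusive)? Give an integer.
Answer: 5

Derivation:
Subtree rooted at G contains: A, F, G, H, K
Count = 5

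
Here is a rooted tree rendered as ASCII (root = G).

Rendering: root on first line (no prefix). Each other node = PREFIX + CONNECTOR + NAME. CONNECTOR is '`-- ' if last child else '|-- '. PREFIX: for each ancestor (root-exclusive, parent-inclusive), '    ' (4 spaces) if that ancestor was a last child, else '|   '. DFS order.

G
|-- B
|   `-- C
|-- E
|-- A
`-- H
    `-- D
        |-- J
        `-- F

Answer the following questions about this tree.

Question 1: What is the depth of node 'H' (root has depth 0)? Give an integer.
Path from root to H: G -> H
Depth = number of edges = 1

Answer: 1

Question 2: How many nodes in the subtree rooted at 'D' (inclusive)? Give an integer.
Answer: 3

Derivation:
Subtree rooted at D contains: D, F, J
Count = 3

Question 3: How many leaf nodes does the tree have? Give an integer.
Leaves (nodes with no children): A, C, E, F, J

Answer: 5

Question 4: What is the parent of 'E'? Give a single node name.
Answer: G

Derivation:
Scan adjacency: E appears as child of G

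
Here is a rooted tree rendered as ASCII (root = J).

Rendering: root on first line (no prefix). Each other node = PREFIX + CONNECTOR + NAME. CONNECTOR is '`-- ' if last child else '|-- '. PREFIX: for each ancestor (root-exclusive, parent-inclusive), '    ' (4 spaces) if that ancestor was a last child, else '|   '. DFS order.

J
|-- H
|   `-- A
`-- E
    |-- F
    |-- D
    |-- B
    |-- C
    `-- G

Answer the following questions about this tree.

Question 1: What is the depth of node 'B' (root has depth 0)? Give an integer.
Answer: 2

Derivation:
Path from root to B: J -> E -> B
Depth = number of edges = 2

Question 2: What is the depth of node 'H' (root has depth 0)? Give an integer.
Path from root to H: J -> H
Depth = number of edges = 1

Answer: 1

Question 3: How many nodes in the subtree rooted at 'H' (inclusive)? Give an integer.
Answer: 2

Derivation:
Subtree rooted at H contains: A, H
Count = 2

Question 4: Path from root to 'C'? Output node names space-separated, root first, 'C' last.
Walk down from root: J -> E -> C

Answer: J E C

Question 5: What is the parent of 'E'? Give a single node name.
Answer: J

Derivation:
Scan adjacency: E appears as child of J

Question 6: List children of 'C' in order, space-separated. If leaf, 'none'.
Node C's children (from adjacency): (leaf)

Answer: none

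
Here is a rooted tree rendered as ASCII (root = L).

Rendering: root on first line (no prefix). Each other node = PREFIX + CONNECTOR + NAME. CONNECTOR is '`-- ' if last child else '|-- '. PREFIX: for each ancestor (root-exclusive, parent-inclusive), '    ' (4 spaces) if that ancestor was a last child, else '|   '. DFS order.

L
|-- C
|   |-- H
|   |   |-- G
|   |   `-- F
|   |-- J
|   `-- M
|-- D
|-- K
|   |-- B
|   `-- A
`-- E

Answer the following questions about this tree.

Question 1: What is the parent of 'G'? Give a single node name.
Answer: H

Derivation:
Scan adjacency: G appears as child of H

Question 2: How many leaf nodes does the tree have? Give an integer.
Leaves (nodes with no children): A, B, D, E, F, G, J, M

Answer: 8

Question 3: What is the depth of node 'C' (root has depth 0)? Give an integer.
Path from root to C: L -> C
Depth = number of edges = 1

Answer: 1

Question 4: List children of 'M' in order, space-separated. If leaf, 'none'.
Node M's children (from adjacency): (leaf)

Answer: none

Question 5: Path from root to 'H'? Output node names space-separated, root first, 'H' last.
Answer: L C H

Derivation:
Walk down from root: L -> C -> H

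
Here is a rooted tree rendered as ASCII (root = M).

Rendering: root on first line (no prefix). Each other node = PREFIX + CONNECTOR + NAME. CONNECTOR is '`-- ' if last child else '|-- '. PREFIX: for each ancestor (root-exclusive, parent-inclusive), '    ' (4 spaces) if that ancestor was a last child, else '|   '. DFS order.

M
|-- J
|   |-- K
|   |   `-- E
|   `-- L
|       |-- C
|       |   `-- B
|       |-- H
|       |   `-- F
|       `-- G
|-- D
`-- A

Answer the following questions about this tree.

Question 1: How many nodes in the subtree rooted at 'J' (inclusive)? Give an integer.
Answer: 9

Derivation:
Subtree rooted at J contains: B, C, E, F, G, H, J, K, L
Count = 9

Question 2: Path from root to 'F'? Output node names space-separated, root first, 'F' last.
Answer: M J L H F

Derivation:
Walk down from root: M -> J -> L -> H -> F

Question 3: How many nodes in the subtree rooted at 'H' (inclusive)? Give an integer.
Answer: 2

Derivation:
Subtree rooted at H contains: F, H
Count = 2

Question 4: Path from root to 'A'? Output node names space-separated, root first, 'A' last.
Walk down from root: M -> A

Answer: M A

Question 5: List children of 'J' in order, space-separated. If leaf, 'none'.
Node J's children (from adjacency): K, L

Answer: K L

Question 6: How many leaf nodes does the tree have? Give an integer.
Leaves (nodes with no children): A, B, D, E, F, G

Answer: 6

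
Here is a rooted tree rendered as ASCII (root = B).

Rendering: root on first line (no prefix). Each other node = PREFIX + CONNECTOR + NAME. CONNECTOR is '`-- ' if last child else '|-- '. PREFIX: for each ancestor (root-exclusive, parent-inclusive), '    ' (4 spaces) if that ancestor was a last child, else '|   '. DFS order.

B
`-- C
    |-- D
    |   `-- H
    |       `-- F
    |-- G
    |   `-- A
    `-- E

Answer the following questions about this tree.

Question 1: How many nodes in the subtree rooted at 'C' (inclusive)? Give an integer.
Answer: 7

Derivation:
Subtree rooted at C contains: A, C, D, E, F, G, H
Count = 7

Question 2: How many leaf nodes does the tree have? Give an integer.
Answer: 3

Derivation:
Leaves (nodes with no children): A, E, F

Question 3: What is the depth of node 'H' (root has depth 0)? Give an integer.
Path from root to H: B -> C -> D -> H
Depth = number of edges = 3

Answer: 3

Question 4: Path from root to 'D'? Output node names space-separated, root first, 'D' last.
Answer: B C D

Derivation:
Walk down from root: B -> C -> D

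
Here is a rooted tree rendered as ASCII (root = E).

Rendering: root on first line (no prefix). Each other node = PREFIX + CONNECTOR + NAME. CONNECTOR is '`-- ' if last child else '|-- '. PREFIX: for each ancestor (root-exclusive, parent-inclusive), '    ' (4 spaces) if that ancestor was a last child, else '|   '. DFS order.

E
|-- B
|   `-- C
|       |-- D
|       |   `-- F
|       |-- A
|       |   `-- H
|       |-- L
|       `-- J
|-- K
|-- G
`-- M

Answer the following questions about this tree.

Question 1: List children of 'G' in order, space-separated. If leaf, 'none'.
Node G's children (from adjacency): (leaf)

Answer: none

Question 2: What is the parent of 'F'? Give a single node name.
Scan adjacency: F appears as child of D

Answer: D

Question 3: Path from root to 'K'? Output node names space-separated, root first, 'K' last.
Walk down from root: E -> K

Answer: E K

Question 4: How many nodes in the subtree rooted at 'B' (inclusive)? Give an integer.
Answer: 8

Derivation:
Subtree rooted at B contains: A, B, C, D, F, H, J, L
Count = 8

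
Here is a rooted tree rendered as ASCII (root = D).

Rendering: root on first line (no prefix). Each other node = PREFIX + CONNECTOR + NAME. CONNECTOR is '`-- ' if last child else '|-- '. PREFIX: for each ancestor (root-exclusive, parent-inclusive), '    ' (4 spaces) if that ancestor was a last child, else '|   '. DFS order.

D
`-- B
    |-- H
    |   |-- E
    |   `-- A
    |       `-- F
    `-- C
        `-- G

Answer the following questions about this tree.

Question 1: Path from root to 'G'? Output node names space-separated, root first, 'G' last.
Walk down from root: D -> B -> C -> G

Answer: D B C G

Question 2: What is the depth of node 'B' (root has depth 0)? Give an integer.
Path from root to B: D -> B
Depth = number of edges = 1

Answer: 1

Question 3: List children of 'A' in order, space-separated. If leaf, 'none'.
Answer: F

Derivation:
Node A's children (from adjacency): F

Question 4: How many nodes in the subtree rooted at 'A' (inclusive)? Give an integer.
Answer: 2

Derivation:
Subtree rooted at A contains: A, F
Count = 2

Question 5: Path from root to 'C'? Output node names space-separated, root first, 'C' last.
Walk down from root: D -> B -> C

Answer: D B C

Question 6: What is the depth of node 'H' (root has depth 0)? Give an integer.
Answer: 2

Derivation:
Path from root to H: D -> B -> H
Depth = number of edges = 2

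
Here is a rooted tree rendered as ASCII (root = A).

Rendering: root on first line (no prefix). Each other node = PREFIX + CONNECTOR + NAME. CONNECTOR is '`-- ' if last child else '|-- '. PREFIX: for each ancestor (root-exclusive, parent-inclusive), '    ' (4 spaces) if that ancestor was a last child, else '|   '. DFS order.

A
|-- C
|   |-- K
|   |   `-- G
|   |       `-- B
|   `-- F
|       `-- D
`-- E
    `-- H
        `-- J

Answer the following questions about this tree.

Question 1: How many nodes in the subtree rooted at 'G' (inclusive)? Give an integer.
Subtree rooted at G contains: B, G
Count = 2

Answer: 2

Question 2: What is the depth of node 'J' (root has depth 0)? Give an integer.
Path from root to J: A -> E -> H -> J
Depth = number of edges = 3

Answer: 3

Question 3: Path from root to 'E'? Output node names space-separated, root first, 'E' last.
Answer: A E

Derivation:
Walk down from root: A -> E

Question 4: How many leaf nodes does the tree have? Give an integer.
Answer: 3

Derivation:
Leaves (nodes with no children): B, D, J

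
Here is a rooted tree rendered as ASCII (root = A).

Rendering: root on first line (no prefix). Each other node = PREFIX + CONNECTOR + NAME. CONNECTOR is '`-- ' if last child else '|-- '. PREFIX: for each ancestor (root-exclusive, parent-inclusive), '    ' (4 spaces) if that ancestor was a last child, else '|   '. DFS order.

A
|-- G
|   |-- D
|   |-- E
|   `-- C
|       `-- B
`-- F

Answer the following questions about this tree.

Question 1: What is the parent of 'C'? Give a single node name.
Scan adjacency: C appears as child of G

Answer: G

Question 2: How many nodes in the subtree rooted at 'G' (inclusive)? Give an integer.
Answer: 5

Derivation:
Subtree rooted at G contains: B, C, D, E, G
Count = 5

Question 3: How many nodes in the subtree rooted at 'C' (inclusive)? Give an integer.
Answer: 2

Derivation:
Subtree rooted at C contains: B, C
Count = 2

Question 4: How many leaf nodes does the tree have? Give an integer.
Leaves (nodes with no children): B, D, E, F

Answer: 4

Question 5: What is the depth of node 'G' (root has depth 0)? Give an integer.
Path from root to G: A -> G
Depth = number of edges = 1

Answer: 1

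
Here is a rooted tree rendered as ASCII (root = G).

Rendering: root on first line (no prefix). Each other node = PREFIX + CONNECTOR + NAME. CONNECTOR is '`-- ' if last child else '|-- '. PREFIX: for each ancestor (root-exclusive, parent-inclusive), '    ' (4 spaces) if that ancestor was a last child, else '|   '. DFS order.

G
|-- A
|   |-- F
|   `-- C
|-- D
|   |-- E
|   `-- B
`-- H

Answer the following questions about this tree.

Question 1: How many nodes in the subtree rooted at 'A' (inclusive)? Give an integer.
Answer: 3

Derivation:
Subtree rooted at A contains: A, C, F
Count = 3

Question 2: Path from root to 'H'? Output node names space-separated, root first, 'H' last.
Walk down from root: G -> H

Answer: G H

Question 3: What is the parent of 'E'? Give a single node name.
Scan adjacency: E appears as child of D

Answer: D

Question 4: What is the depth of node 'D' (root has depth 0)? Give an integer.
Answer: 1

Derivation:
Path from root to D: G -> D
Depth = number of edges = 1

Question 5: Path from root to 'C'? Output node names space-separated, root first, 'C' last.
Walk down from root: G -> A -> C

Answer: G A C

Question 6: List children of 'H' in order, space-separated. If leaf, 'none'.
Answer: none

Derivation:
Node H's children (from adjacency): (leaf)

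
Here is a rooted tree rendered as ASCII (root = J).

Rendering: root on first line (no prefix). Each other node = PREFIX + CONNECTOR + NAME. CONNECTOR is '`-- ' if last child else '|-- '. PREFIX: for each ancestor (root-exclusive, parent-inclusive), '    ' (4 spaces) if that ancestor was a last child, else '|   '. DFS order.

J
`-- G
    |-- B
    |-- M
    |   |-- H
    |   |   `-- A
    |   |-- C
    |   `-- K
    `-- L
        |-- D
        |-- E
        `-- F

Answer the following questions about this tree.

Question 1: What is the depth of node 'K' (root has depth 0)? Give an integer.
Path from root to K: J -> G -> M -> K
Depth = number of edges = 3

Answer: 3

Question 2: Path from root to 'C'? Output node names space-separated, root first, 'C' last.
Answer: J G M C

Derivation:
Walk down from root: J -> G -> M -> C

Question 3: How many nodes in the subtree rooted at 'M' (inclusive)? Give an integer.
Answer: 5

Derivation:
Subtree rooted at M contains: A, C, H, K, M
Count = 5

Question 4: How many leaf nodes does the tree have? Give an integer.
Leaves (nodes with no children): A, B, C, D, E, F, K

Answer: 7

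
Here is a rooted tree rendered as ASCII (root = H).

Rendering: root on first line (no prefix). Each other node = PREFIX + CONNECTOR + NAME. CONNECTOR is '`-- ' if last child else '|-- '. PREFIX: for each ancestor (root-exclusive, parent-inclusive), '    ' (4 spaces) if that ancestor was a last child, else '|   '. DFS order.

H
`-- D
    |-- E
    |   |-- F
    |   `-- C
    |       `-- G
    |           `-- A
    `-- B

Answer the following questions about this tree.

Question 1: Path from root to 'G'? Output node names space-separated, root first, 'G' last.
Walk down from root: H -> D -> E -> C -> G

Answer: H D E C G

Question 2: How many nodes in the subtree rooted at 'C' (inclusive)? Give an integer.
Subtree rooted at C contains: A, C, G
Count = 3

Answer: 3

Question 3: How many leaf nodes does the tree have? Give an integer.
Leaves (nodes with no children): A, B, F

Answer: 3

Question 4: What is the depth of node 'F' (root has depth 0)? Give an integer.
Answer: 3

Derivation:
Path from root to F: H -> D -> E -> F
Depth = number of edges = 3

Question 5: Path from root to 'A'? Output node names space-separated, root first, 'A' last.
Walk down from root: H -> D -> E -> C -> G -> A

Answer: H D E C G A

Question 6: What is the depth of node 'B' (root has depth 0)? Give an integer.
Answer: 2

Derivation:
Path from root to B: H -> D -> B
Depth = number of edges = 2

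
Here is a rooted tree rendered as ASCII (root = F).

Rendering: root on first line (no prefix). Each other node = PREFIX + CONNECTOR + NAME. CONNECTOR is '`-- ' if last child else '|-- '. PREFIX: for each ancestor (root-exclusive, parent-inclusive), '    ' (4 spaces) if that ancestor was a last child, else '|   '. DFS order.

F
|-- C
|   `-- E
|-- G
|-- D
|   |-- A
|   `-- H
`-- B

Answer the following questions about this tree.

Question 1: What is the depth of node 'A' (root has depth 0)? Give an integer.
Path from root to A: F -> D -> A
Depth = number of edges = 2

Answer: 2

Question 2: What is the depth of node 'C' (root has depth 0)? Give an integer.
Path from root to C: F -> C
Depth = number of edges = 1

Answer: 1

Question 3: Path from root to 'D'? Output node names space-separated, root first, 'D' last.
Walk down from root: F -> D

Answer: F D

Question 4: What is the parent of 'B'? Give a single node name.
Scan adjacency: B appears as child of F

Answer: F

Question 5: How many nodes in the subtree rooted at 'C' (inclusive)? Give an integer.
Answer: 2

Derivation:
Subtree rooted at C contains: C, E
Count = 2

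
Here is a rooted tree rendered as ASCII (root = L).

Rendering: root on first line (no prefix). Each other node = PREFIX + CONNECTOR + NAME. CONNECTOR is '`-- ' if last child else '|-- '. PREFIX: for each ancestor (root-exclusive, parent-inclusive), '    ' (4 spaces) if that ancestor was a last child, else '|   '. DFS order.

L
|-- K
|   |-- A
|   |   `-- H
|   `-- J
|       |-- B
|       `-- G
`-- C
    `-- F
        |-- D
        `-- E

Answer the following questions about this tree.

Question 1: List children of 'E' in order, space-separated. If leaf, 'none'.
Node E's children (from adjacency): (leaf)

Answer: none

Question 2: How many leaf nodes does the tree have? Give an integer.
Leaves (nodes with no children): B, D, E, G, H

Answer: 5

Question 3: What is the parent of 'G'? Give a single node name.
Scan adjacency: G appears as child of J

Answer: J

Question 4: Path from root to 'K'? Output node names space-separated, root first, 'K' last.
Walk down from root: L -> K

Answer: L K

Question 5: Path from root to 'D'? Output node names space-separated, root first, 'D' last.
Walk down from root: L -> C -> F -> D

Answer: L C F D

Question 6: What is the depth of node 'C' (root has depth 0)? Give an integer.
Answer: 1

Derivation:
Path from root to C: L -> C
Depth = number of edges = 1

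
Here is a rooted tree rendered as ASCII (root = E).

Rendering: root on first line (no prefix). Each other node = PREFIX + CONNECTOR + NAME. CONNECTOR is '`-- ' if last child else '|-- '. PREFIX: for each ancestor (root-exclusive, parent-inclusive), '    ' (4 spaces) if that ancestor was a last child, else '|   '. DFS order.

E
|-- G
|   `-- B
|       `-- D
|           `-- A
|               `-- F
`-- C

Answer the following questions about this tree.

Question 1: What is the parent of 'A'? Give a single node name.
Answer: D

Derivation:
Scan adjacency: A appears as child of D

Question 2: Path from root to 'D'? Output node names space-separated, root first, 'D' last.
Walk down from root: E -> G -> B -> D

Answer: E G B D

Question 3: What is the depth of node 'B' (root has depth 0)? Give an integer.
Path from root to B: E -> G -> B
Depth = number of edges = 2

Answer: 2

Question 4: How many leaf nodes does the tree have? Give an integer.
Leaves (nodes with no children): C, F

Answer: 2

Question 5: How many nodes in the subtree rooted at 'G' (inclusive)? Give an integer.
Subtree rooted at G contains: A, B, D, F, G
Count = 5

Answer: 5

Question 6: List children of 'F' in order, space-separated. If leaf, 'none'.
Node F's children (from adjacency): (leaf)

Answer: none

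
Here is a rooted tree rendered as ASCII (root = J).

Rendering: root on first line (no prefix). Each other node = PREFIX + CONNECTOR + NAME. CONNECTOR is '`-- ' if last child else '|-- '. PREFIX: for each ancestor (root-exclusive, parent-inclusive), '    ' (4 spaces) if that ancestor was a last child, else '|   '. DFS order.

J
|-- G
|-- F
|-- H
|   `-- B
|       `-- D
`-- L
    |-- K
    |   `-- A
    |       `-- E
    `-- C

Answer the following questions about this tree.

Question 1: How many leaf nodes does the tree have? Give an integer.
Answer: 5

Derivation:
Leaves (nodes with no children): C, D, E, F, G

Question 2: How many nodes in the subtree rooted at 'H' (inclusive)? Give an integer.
Subtree rooted at H contains: B, D, H
Count = 3

Answer: 3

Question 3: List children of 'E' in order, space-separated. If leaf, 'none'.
Node E's children (from adjacency): (leaf)

Answer: none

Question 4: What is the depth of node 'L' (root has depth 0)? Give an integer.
Answer: 1

Derivation:
Path from root to L: J -> L
Depth = number of edges = 1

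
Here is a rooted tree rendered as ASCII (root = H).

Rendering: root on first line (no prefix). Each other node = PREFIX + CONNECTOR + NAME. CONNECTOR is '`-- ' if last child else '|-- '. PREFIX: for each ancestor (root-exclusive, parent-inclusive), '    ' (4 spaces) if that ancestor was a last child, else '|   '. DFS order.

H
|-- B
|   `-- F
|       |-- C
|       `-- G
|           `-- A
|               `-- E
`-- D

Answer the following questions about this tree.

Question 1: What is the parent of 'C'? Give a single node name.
Answer: F

Derivation:
Scan adjacency: C appears as child of F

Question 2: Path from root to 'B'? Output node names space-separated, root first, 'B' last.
Answer: H B

Derivation:
Walk down from root: H -> B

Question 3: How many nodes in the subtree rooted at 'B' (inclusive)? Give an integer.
Subtree rooted at B contains: A, B, C, E, F, G
Count = 6

Answer: 6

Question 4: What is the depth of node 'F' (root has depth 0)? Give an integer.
Path from root to F: H -> B -> F
Depth = number of edges = 2

Answer: 2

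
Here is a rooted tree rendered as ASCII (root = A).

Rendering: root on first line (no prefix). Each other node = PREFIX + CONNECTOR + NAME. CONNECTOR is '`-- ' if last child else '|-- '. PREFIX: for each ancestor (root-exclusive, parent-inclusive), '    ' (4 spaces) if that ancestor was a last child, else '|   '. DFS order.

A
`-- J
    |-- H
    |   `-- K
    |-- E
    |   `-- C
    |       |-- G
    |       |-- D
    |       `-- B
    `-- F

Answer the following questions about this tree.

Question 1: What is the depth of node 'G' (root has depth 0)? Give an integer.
Answer: 4

Derivation:
Path from root to G: A -> J -> E -> C -> G
Depth = number of edges = 4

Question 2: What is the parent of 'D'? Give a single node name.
Scan adjacency: D appears as child of C

Answer: C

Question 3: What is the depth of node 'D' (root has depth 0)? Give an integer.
Path from root to D: A -> J -> E -> C -> D
Depth = number of edges = 4

Answer: 4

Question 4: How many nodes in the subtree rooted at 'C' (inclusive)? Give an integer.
Subtree rooted at C contains: B, C, D, G
Count = 4

Answer: 4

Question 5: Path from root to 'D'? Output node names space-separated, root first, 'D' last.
Answer: A J E C D

Derivation:
Walk down from root: A -> J -> E -> C -> D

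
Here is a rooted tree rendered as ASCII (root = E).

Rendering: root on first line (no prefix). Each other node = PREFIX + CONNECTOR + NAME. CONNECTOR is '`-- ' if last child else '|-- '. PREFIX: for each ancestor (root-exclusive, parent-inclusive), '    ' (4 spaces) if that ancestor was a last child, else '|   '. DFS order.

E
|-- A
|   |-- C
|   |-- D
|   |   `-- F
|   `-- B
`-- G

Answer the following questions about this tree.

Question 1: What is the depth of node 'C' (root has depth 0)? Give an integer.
Path from root to C: E -> A -> C
Depth = number of edges = 2

Answer: 2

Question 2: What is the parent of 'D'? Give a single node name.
Scan adjacency: D appears as child of A

Answer: A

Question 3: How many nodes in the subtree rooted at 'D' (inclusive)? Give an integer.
Subtree rooted at D contains: D, F
Count = 2

Answer: 2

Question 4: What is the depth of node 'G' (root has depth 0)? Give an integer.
Path from root to G: E -> G
Depth = number of edges = 1

Answer: 1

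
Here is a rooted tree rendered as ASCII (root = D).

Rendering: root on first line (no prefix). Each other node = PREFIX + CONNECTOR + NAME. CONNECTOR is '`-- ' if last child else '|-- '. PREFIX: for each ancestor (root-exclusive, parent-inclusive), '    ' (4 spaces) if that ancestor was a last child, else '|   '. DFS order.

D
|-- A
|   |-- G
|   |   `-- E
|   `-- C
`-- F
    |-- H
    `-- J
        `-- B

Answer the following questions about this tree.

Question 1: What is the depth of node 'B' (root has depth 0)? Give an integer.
Path from root to B: D -> F -> J -> B
Depth = number of edges = 3

Answer: 3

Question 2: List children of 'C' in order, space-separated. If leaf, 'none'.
Answer: none

Derivation:
Node C's children (from adjacency): (leaf)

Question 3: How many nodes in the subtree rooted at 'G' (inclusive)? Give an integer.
Answer: 2

Derivation:
Subtree rooted at G contains: E, G
Count = 2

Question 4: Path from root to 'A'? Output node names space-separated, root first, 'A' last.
Walk down from root: D -> A

Answer: D A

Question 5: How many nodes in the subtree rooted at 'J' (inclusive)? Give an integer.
Subtree rooted at J contains: B, J
Count = 2

Answer: 2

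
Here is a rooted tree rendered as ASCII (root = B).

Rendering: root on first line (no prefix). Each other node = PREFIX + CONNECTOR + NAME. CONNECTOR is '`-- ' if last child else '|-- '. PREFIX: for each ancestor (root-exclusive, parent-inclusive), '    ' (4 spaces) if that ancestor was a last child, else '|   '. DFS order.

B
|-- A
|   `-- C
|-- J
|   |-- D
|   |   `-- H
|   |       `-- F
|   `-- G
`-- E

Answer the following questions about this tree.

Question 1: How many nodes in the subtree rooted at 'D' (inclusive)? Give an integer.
Answer: 3

Derivation:
Subtree rooted at D contains: D, F, H
Count = 3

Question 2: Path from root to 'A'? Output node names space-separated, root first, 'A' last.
Answer: B A

Derivation:
Walk down from root: B -> A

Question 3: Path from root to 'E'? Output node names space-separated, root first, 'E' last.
Answer: B E

Derivation:
Walk down from root: B -> E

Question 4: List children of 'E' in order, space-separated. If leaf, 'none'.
Node E's children (from adjacency): (leaf)

Answer: none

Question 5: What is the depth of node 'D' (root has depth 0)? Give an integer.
Answer: 2

Derivation:
Path from root to D: B -> J -> D
Depth = number of edges = 2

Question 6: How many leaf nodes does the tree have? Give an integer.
Leaves (nodes with no children): C, E, F, G

Answer: 4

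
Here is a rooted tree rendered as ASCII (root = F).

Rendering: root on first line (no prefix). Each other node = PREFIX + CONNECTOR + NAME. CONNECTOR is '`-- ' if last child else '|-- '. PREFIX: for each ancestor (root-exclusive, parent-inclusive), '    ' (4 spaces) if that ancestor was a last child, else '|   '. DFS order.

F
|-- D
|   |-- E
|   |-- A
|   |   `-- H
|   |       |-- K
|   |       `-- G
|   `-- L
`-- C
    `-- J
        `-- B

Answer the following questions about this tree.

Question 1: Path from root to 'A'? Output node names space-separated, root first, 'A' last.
Walk down from root: F -> D -> A

Answer: F D A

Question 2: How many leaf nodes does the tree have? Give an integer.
Leaves (nodes with no children): B, E, G, K, L

Answer: 5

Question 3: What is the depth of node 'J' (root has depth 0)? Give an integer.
Answer: 2

Derivation:
Path from root to J: F -> C -> J
Depth = number of edges = 2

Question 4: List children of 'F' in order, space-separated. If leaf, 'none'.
Answer: D C

Derivation:
Node F's children (from adjacency): D, C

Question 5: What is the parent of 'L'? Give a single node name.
Scan adjacency: L appears as child of D

Answer: D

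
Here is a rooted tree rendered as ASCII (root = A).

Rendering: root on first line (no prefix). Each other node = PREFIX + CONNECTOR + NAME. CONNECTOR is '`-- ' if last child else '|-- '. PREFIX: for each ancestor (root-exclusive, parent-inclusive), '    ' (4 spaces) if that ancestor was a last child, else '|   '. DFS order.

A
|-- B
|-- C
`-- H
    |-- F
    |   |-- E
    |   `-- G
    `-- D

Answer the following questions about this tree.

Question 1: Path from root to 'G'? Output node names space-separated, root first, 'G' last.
Answer: A H F G

Derivation:
Walk down from root: A -> H -> F -> G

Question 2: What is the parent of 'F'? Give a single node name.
Scan adjacency: F appears as child of H

Answer: H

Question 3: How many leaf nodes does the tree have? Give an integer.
Leaves (nodes with no children): B, C, D, E, G

Answer: 5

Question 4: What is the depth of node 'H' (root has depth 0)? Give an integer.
Answer: 1

Derivation:
Path from root to H: A -> H
Depth = number of edges = 1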